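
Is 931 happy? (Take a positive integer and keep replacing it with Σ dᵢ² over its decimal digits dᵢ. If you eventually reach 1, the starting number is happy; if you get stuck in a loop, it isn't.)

happy

931 → 91
91 → 82
82 → 68
68 → 100
100 → 1  — reached 1.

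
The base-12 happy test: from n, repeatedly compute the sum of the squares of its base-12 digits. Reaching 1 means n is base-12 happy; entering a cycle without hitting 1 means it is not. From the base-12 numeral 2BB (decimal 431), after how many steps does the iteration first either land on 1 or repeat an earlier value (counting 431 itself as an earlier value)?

8

431 = (2,11,11)_12 → 246
246 = (1,8,6)_12 → 101
101 = (8,5)_12 → 89
89 = (7,5)_12 → 74
74 = (6,2)_12 → 40
40 = (3,4)_12 → 25
25 = (2,1)_12 → 5
5 = (5)_12 → 25  — 25 repeats.
That took 8 steps.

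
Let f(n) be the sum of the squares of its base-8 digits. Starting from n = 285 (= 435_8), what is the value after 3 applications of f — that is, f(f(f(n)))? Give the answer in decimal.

25

285 = (4,3,5)_8 → 50
50 = (6,2)_8 → 40
40 = (5,0)_8 → 25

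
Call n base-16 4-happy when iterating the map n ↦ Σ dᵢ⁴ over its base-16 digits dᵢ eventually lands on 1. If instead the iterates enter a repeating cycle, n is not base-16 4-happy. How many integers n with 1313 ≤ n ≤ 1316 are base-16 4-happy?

1313: 1313 → 642 → 4128 → 17 → 2 → 16 → 1  (reaches 1)
1314: 1314 → 657 → 6578 → 21219 → 39138 → 49089 → 86003 → 101588 → 53650 → 35139 → 10994 → 60657 → 109778 → 59314 → 55474 → 47314 → 47314  (repeats 47314)
1315: 1315 → 722 → 28593 → 66563 → 338 → 642 → 4128 → 17 → 2 → 16 → 1  (reaches 1)
1316: 1316 → 897 → 4178 → 642 → 4128 → 17 → 2 → 16 → 1  (reaches 1)
base-16 4-happy: 1313, 1315, 1316

3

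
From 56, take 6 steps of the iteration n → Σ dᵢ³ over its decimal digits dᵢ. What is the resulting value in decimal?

56 → 5³ + 6³ = 125 + 216 = 341
341 → 3³ + 4³ + 1³ = 27 + 64 + 1 = 92
92 → 9³ + 2³ = 729 + 8 = 737
737 → 7³ + 3³ + 7³ = 343 + 27 + 343 = 713
713 → 7³ + 1³ + 3³ = 343 + 1 + 27 = 371
371 → 3³ + 7³ + 1³ = 27 + 343 + 1 = 371

371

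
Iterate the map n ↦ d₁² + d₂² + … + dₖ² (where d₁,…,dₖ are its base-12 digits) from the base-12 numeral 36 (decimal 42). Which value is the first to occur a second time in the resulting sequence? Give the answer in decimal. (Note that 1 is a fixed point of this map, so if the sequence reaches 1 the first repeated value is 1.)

42 = (3,6)_12 → 3² + 6² = 45
45 = (3,9)_12 → 3² + 9² = 90
90 = (7,6)_12 → 7² + 6² = 85
85 = (7,1)_12 → 7² + 1² = 50
50 = (4,2)_12 → 4² + 2² = 20
20 = (1,8)_12 → 1² + 8² = 65
65 = (5,5)_12 → 5² + 5² = 50  — 50 already appeared earlier.

50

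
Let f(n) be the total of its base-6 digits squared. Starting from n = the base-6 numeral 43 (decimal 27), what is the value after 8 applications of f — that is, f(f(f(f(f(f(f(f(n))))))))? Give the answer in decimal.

5

27 = (4,3)_6 → 25
25 = (4,1)_6 → 17
17 = (2,5)_6 → 29
29 = (4,5)_6 → 41
41 = (1,0,5)_6 → 26
26 = (4,2)_6 → 20
20 = (3,2)_6 → 13
13 = (2,1)_6 → 5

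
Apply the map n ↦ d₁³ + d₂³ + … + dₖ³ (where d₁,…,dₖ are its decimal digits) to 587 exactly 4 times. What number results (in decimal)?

407

587 → 5³ + 8³ + 7³ = 980
980 → 9³ + 8³ + 0³ = 1241
1241 → 1³ + 2³ + 4³ + 1³ = 74
74 → 7³ + 4³ = 407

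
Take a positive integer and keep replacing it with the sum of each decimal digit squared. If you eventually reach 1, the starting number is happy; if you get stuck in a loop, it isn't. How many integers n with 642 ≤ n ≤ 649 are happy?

2

642: 642 → 56 → 61 → 37 → 58 → 89 → 145 → 42 → 20 → 4 → 16 → 37  (repeats 37)
643: 643 → 61 → 37 → 58 → 89 → 145 → 42 → 20 → 4 → 16 → 37  (repeats 37)
644: 644 → 68 → 100 → 1  (reaches 1)
645: 645 → 77 → 98 → 145 → 42 → 20 → 4 → 16 → 37 → 58 → 89 → 145  (repeats 145)
646: 646 → 88 → 128 → 69 → 117 → 51 → 26 → 40 → 16 → 37 → 58 → 89 → 145 → 42 → 20 → 4 → 16  (repeats 16)
647: 647 → 101 → 2 → 4 → 16 → 37 → 58 → 89 → 145 → 42 → 20 → 4  (repeats 4)
648: 648 → 116 → 38 → 73 → 58 → 89 → 145 → 42 → 20 → 4 → 16 → 37 → 58  (repeats 58)
649: 649 → 133 → 19 → 82 → 68 → 100 → 1  (reaches 1)
happy: 644, 649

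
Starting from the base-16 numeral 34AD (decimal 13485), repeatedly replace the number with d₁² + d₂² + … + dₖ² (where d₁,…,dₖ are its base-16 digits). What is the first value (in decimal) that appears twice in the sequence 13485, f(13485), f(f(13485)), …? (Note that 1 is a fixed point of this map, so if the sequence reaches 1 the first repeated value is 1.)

13485 = (3,4,10,13)_16 → 294
294 = (1,2,6)_16 → 41
41 = (2,9)_16 → 85
85 = (5,5)_16 → 50
50 = (3,2)_16 → 13
13 = (13)_16 → 169
169 = (10,9)_16 → 181
181 = (11,5)_16 → 146
146 = (9,2)_16 → 85  — 85 already appeared earlier.

85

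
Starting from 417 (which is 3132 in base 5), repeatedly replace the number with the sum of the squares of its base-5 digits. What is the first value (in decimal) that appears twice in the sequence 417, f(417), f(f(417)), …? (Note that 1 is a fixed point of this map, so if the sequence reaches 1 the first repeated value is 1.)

417 = (3,1,3,2)_5 → 23
23 = (4,3)_5 → 25
25 = (1,0,0)_5 → 1  — reached the fixed point 1.
1 → 1, so 1 is the first repeated value.

1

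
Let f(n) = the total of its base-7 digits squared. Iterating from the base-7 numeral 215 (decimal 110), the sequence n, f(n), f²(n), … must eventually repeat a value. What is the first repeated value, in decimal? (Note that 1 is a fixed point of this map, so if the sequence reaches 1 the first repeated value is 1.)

2

110 = (2,1,5)_7 → 2² + 1² + 5² = 30
30 = (4,2)_7 → 4² + 2² = 20
20 = (2,6)_7 → 2² + 6² = 40
40 = (5,5)_7 → 5² + 5² = 50
50 = (1,0,1)_7 → 1² + 0² + 1² = 2
2 = (2)_7 → 2² = 4
4 = (4)_7 → 4² = 16
16 = (2,2)_7 → 2² + 2² = 8
8 = (1,1)_7 → 1² + 1² = 2  — 2 already appeared earlier.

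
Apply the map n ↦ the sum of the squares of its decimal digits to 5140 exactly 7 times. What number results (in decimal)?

5140 → 5² + 1² + 4² + 0² = 25 + 1 + 16 + 0 = 42
42 → 4² + 2² = 16 + 4 = 20
20 → 2² + 0² = 4 + 0 = 4
4 → 4² = 16
16 → 1² + 6² = 1 + 36 = 37
37 → 3² + 7² = 9 + 49 = 58
58 → 5² + 8² = 25 + 64 = 89

89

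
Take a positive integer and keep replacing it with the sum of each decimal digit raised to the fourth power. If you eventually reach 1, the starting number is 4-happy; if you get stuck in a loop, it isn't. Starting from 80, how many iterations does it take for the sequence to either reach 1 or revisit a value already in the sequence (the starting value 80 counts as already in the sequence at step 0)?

10

80 → 4096
4096 → 8113
8113 → 4179
4179 → 9219
9219 → 13139
13139 → 6725
6725 → 4338
4338 → 4514
4514 → 1138
1138 → 4179  — 4179 repeats.
That took 10 steps.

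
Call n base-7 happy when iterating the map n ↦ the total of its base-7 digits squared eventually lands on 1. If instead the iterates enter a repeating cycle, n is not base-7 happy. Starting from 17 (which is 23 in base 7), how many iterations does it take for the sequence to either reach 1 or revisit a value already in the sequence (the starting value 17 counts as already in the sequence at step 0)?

4

17 = (2,3)_7 → 2² + 3² = 4 + 9 = 13
13 = (1,6)_7 → 1² + 6² = 1 + 36 = 37
37 = (5,2)_7 → 5² + 2² = 25 + 4 = 29
29 = (4,1)_7 → 4² + 1² = 16 + 1 = 17  — 17 repeats.
That took 4 steps.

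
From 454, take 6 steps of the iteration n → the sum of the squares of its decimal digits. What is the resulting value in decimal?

454 → 4² + 5² + 4² = 57
57 → 5² + 7² = 74
74 → 7² + 4² = 65
65 → 6² + 5² = 61
61 → 6² + 1² = 37
37 → 3² + 7² = 58

58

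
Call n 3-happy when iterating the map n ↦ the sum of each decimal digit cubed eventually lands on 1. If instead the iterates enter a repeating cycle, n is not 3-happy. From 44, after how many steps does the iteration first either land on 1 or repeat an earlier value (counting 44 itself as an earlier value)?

8

44 → 4³ + 4³ = 64 + 64 = 128
128 → 1³ + 2³ + 8³ = 1 + 8 + 512 = 521
521 → 5³ + 2³ + 1³ = 125 + 8 + 1 = 134
134 → 1³ + 3³ + 4³ = 1 + 27 + 64 = 92
92 → 9³ + 2³ = 729 + 8 = 737
737 → 7³ + 3³ + 7³ = 343 + 27 + 343 = 713
713 → 7³ + 1³ + 3³ = 343 + 1 + 27 = 371
371 → 3³ + 7³ + 1³ = 27 + 343 + 1 = 371  — 371 repeats.
That took 8 steps.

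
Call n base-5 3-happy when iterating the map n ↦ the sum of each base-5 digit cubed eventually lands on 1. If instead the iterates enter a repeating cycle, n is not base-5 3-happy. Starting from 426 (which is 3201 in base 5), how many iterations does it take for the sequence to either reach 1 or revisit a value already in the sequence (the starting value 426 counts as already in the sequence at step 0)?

5

426 = (3,2,0,1)_5 → 36
36 = (1,2,1)_5 → 10
10 = (2,0)_5 → 8
8 = (1,3)_5 → 28
28 = (1,0,3)_5 → 28  — 28 repeats.
That took 5 steps.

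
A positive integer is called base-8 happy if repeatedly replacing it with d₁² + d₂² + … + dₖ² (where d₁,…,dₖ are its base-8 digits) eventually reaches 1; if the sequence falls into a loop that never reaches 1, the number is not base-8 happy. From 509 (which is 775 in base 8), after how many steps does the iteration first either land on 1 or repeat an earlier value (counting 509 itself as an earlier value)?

12

509 = (7,7,5)_8 → 7² + 7² + 5² = 123
123 = (1,7,3)_8 → 1² + 7² + 3² = 59
59 = (7,3)_8 → 7² + 3² = 58
58 = (7,2)_8 → 7² + 2² = 53
53 = (6,5)_8 → 6² + 5² = 61
61 = (7,5)_8 → 7² + 5² = 74
74 = (1,1,2)_8 → 1² + 1² + 2² = 6
6 = (6)_8 → 6² = 36
36 = (4,4)_8 → 4² + 4² = 32
32 = (4,0)_8 → 4² + 0² = 16
16 = (2,0)_8 → 2² + 0² = 4
4 = (4)_8 → 4² = 16  — 16 repeats.
That took 12 steps.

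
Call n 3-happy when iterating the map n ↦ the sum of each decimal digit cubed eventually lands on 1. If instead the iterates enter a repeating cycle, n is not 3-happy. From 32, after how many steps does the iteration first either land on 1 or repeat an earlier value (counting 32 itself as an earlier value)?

32 → 3³ + 2³ = 35
35 → 3³ + 5³ = 152
152 → 1³ + 5³ + 2³ = 134
134 → 1³ + 3³ + 4³ = 92
92 → 9³ + 2³ = 737
737 → 7³ + 3³ + 7³ = 713
713 → 7³ + 1³ + 3³ = 371
371 → 3³ + 7³ + 1³ = 371  — 371 repeats.
That took 8 steps.

8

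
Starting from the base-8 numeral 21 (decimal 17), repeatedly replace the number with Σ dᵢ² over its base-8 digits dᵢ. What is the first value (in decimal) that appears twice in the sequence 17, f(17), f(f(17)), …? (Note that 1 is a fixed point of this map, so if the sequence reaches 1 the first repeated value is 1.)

5

17 = (2,1)_8 → 2² + 1² = 5
5 = (5)_8 → 5² = 25
25 = (3,1)_8 → 3² + 1² = 10
10 = (1,2)_8 → 1² + 2² = 5  — 5 already appeared earlier.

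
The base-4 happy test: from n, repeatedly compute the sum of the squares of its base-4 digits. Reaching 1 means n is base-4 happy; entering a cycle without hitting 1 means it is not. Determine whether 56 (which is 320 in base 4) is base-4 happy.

base-4 happy

56 = (3,2,0)_4 → 3² + 2² + 0² = 13
13 = (3,1)_4 → 3² + 1² = 10
10 = (2,2)_4 → 2² + 2² = 8
8 = (2,0)_4 → 2² + 0² = 4
4 = (1,0)_4 → 1² + 0² = 1  — reached 1.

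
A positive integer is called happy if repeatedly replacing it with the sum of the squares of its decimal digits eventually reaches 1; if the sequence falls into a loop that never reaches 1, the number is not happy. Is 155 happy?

155 → 1² + 5² + 5² = 51
51 → 5² + 1² = 26
26 → 2² + 6² = 40
40 → 4² + 0² = 16
16 → 1² + 6² = 37
37 → 3² + 7² = 58
58 → 5² + 8² = 89
89 → 8² + 9² = 145
145 → 1² + 4² + 5² = 42
42 → 4² + 2² = 20
20 → 2² + 0² = 4
4 → 4² = 16  — 16 already seen; the sequence cycles without reaching 1.

not happy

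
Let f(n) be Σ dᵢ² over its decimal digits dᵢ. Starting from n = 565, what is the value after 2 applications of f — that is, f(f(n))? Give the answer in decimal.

100

565 → 86
86 → 100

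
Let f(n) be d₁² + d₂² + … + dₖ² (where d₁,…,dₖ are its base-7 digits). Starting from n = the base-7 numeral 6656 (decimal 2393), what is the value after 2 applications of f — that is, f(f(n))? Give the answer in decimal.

29

2393 = (6,6,5,6)_7 → 6² + 6² + 5² + 6² = 133
133 = (2,5,0)_7 → 2² + 5² + 0² = 29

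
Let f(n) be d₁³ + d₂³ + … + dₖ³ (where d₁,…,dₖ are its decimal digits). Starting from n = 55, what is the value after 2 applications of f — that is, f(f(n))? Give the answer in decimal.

133

55 → 5³ + 5³ = 125 + 125 = 250
250 → 2³ + 5³ + 0³ = 8 + 125 + 0 = 133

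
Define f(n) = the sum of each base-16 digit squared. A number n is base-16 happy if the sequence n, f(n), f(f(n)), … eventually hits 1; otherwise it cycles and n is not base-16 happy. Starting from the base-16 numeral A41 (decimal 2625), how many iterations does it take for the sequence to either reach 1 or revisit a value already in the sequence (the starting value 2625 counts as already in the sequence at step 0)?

2625 = (10,4,1)_16 → 10² + 4² + 1² = 100 + 16 + 1 = 117
117 = (7,5)_16 → 7² + 5² = 49 + 25 = 74
74 = (4,10)_16 → 4² + 10² = 16 + 100 = 116
116 = (7,4)_16 → 7² + 4² = 49 + 16 = 65
65 = (4,1)_16 → 4² + 1² = 16 + 1 = 17
17 = (1,1)_16 → 1² + 1² = 1 + 1 = 2
2 = (2)_16 → 2² = 4
4 = (4)_16 → 4² = 16
16 = (1,0)_16 → 1² + 0² = 1 + 0 = 1  — reached 1.
That took 9 steps.

9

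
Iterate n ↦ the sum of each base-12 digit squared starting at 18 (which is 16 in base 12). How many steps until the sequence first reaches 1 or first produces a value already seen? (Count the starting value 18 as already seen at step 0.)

5

18 = (1,6)_12 → 1² + 6² = 1 + 36 = 37
37 = (3,1)_12 → 3² + 1² = 9 + 1 = 10
10 = (10)_12 → 10² = 100
100 = (8,4)_12 → 8² + 4² = 64 + 16 = 80
80 = (6,8)_12 → 6² + 8² = 36 + 64 = 100  — 100 repeats.
That took 5 steps.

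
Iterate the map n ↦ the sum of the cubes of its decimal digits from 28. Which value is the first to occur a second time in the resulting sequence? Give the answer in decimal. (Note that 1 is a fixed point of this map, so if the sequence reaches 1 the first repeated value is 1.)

133

28 → 2³ + 8³ = 8 + 512 = 520
520 → 5³ + 2³ + 0³ = 125 + 8 + 0 = 133
133 → 1³ + 3³ + 3³ = 1 + 27 + 27 = 55
55 → 5³ + 5³ = 125 + 125 = 250
250 → 2³ + 5³ + 0³ = 8 + 125 + 0 = 133  — 133 already appeared earlier.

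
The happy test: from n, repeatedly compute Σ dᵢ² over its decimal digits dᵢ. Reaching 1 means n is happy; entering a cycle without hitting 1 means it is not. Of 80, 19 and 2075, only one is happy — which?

19

80: 80 → 64 → 52 → 29 → 85 → 89 → 145 → 42 → 20 → 4 → 16 → 37 → 58 → 89  — repeats 89 (not happy)
19: 19 → 82 → 68 → 100 → 1  — reaches 1 (happy)
2075: 2075 → 78 → 113 → 11 → 2 → 4 → 16 → 37 → 58 → 89 → 145 → 42 → 20 → 4  — repeats 4 (not happy)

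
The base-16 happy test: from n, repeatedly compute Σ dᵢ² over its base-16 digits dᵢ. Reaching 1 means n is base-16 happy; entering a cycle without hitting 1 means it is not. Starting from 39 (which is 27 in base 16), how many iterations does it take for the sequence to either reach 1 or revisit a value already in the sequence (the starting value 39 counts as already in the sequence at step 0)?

39 = (2,7)_16 → 53
53 = (3,5)_16 → 34
34 = (2,2)_16 → 8
8 = (8)_16 → 64
64 = (4,0)_16 → 16
16 = (1,0)_16 → 1  — reached 1.
That took 6 steps.

6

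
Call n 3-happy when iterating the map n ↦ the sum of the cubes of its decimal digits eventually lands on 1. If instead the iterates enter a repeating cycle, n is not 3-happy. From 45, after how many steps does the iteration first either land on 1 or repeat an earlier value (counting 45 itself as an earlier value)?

6

45 → 4³ + 5³ = 189
189 → 1³ + 8³ + 9³ = 1242
1242 → 1³ + 2³ + 4³ + 2³ = 81
81 → 8³ + 1³ = 513
513 → 5³ + 1³ + 3³ = 153
153 → 1³ + 5³ + 3³ = 153  — 153 repeats.
That took 6 steps.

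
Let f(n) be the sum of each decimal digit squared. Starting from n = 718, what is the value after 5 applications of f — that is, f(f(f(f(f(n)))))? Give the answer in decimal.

718 → 7² + 1² + 8² = 49 + 1 + 64 = 114
114 → 1² + 1² + 4² = 1 + 1 + 16 = 18
18 → 1² + 8² = 1 + 64 = 65
65 → 6² + 5² = 36 + 25 = 61
61 → 6² + 1² = 36 + 1 = 37

37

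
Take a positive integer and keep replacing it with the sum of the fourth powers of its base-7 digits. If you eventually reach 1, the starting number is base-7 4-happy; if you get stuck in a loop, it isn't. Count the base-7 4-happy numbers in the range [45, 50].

45: 45 → 1377 → 881 → 2689 → 1923 → 1507 → 913 → 609 → 707 → 97 → 2593 → 1459 → 963 → 1153 → 803 → 673 → 1923  — not base-7 4-happy
46: 46 → 1552 → 1218 → 1458 → 898 → 304 → 1378 → 1552  — not base-7 4-happy
47: 47 → 1921 → 963 → 1153 → 803 → 673 → 1923 → 1507 → 913 → 609 → 707 → 97 → 2593 → 1459 → 963  — not base-7 4-happy
48: 48 → 2592 → 1394 → 338 → 2608 → 514 → 244 → 2848 → 1314 → 1956 → 2258 → 1808 → 1938 → 2258  — not base-7 4-happy
49: 49 → 1  — base-7 4-happy
50: 50 → 2 → 16 → 32 → 512 → 164 → 178 → 418 → 708 → 98 → 16  — not base-7 4-happy
base-7 4-happy: 49

1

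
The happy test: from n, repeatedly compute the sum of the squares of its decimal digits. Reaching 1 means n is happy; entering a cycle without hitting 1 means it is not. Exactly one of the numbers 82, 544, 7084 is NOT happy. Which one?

544

82: 82 → 68 → 100 → 1  — reaches 1 (happy)
544: 544 → 57 → 74 → 65 → 61 → 37 → 58 → 89 → 145 → 42 → 20 → 4 → 16 → 37  — repeats 37 (not happy)
7084: 7084 → 129 → 86 → 100 → 1  — reaches 1 (happy)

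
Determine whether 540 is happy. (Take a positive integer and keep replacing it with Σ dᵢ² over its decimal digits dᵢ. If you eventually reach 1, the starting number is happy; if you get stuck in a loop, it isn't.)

not happy

540 → 5² + 4² + 0² = 41
41 → 4² + 1² = 17
17 → 1² + 7² = 50
50 → 5² + 0² = 25
25 → 2² + 5² = 29
29 → 2² + 9² = 85
85 → 8² + 5² = 89
89 → 8² + 9² = 145
145 → 1² + 4² + 5² = 42
42 → 4² + 2² = 20
20 → 2² + 0² = 4
4 → 4² = 16
16 → 1² + 6² = 37
37 → 3² + 7² = 58
58 → 5² + 8² = 89  — 89 already seen; the sequence cycles without reaching 1.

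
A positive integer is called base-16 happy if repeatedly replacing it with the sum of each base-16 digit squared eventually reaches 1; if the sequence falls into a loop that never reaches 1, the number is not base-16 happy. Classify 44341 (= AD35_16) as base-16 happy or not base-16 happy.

44341 = (10,13,3,5)_16 → 10² + 13² + 3² + 5² = 303
303 = (1,2,15)_16 → 1² + 2² + 15² = 230
230 = (14,6)_16 → 14² + 6² = 232
232 = (14,8)_16 → 14² + 8² = 260
260 = (1,0,4)_16 → 1² + 0² + 4² = 17
17 = (1,1)_16 → 1² + 1² = 2
2 = (2)_16 → 2² = 4
4 = (4)_16 → 4² = 16
16 = (1,0)_16 → 1² + 0² = 1  — reached 1.

base-16 happy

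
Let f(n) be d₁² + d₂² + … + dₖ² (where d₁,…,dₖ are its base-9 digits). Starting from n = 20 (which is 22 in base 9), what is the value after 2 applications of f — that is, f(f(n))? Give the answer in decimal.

64

20 = (2,2)_9 → 2² + 2² = 8
8 = (8)_9 → 8² = 64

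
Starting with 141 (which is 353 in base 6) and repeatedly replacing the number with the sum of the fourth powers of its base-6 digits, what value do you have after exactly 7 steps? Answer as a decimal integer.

338

141 = (3,5,3)_6 → 3⁴ + 5⁴ + 3⁴ = 787
787 = (3,3,5,1)_6 → 3⁴ + 3⁴ + 5⁴ + 1⁴ = 788
788 = (3,3,5,2)_6 → 3⁴ + 3⁴ + 5⁴ + 2⁴ = 803
803 = (3,4,1,5)_6 → 3⁴ + 4⁴ + 1⁴ + 5⁴ = 963
963 = (4,2,4,3)_6 → 4⁴ + 2⁴ + 4⁴ + 3⁴ = 609
609 = (2,4,5,3)_6 → 2⁴ + 4⁴ + 5⁴ + 3⁴ = 978
978 = (4,3,1,0)_6 → 4⁴ + 3⁴ + 1⁴ + 0⁴ = 338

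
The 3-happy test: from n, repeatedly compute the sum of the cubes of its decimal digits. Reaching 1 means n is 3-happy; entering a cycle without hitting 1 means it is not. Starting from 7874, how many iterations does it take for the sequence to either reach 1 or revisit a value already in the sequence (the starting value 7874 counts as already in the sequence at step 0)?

7874 → 7³ + 8³ + 7³ + 4³ = 343 + 512 + 343 + 64 = 1262
1262 → 1³ + 2³ + 6³ + 2³ = 1 + 8 + 216 + 8 = 233
233 → 2³ + 3³ + 3³ = 8 + 27 + 27 = 62
62 → 6³ + 2³ = 216 + 8 = 224
224 → 2³ + 2³ + 4³ = 8 + 8 + 64 = 80
80 → 8³ + 0³ = 512 + 0 = 512
512 → 5³ + 1³ + 2³ = 125 + 1 + 8 = 134
134 → 1³ + 3³ + 4³ = 1 + 27 + 64 = 92
92 → 9³ + 2³ = 729 + 8 = 737
737 → 7³ + 3³ + 7³ = 343 + 27 + 343 = 713
713 → 7³ + 1³ + 3³ = 343 + 1 + 27 = 371
371 → 3³ + 7³ + 1³ = 27 + 343 + 1 = 371  — 371 repeats.
That took 12 steps.

12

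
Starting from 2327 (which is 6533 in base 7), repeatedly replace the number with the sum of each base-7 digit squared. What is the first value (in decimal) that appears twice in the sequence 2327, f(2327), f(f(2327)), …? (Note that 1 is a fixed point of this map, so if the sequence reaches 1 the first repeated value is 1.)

2327 = (6,5,3,3)_7 → 6² + 5² + 3² + 3² = 36 + 25 + 9 + 9 = 79
79 = (1,4,2)_7 → 1² + 4² + 2² = 1 + 16 + 4 = 21
21 = (3,0)_7 → 3² + 0² = 9 + 0 = 9
9 = (1,2)_7 → 1² + 2² = 1 + 4 = 5
5 = (5)_7 → 5² = 25
25 = (3,4)_7 → 3² + 4² = 9 + 16 = 25  — 25 already appeared earlier.

25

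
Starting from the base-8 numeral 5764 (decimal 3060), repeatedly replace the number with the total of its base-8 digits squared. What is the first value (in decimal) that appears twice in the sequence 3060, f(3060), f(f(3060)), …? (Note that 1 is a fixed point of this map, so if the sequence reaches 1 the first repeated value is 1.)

3060 = (5,7,6,4)_8 → 5² + 7² + 6² + 4² = 25 + 49 + 36 + 16 = 126
126 = (1,7,6)_8 → 1² + 7² + 6² = 1 + 49 + 36 = 86
86 = (1,2,6)_8 → 1² + 2² + 6² = 1 + 4 + 36 = 41
41 = (5,1)_8 → 5² + 1² = 25 + 1 = 26
26 = (3,2)_8 → 3² + 2² = 9 + 4 = 13
13 = (1,5)_8 → 1² + 5² = 1 + 25 = 26  — 26 already appeared earlier.

26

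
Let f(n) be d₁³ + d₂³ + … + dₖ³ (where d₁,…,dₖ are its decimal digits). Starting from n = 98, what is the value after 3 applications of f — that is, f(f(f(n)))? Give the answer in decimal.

98 → 9³ + 8³ = 729 + 512 = 1241
1241 → 1³ + 2³ + 4³ + 1³ = 1 + 8 + 64 + 1 = 74
74 → 7³ + 4³ = 343 + 64 = 407

407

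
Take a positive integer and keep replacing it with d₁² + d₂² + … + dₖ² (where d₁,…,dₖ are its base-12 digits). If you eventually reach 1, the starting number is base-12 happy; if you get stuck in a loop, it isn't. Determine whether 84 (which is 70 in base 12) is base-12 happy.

84 = (7,0)_12 → 7² + 0² = 49
49 = (4,1)_12 → 4² + 1² = 17
17 = (1,5)_12 → 1² + 5² = 26
26 = (2,2)_12 → 2² + 2² = 8
8 = (8)_12 → 8² = 64
64 = (5,4)_12 → 5² + 4² = 41
41 = (3,5)_12 → 3² + 5² = 34
34 = (2,10)_12 → 2² + 10² = 104
104 = (8,8)_12 → 8² + 8² = 128
128 = (10,8)_12 → 10² + 8² = 164
164 = (1,1,8)_12 → 1² + 1² + 8² = 66
66 = (5,6)_12 → 5² + 6² = 61
61 = (5,1)_12 → 5² + 1² = 26  — 26 already seen; the sequence cycles without reaching 1.

not base-12 happy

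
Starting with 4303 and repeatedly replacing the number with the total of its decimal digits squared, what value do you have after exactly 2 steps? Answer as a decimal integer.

4303 → 4² + 3² + 0² + 3² = 34
34 → 3² + 4² = 25

25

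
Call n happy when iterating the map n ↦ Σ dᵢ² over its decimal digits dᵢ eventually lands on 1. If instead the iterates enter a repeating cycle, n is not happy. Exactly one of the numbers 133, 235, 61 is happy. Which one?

133

133: 133 → 19 → 82 → 68 → 100 → 1  — reaches 1 (happy)
235: 235 → 38 → 73 → 58 → 89 → 145 → 42 → 20 → 4 → 16 → 37 → 58  — repeats 58 (not happy)
61: 61 → 37 → 58 → 89 → 145 → 42 → 20 → 4 → 16 → 37  — repeats 37 (not happy)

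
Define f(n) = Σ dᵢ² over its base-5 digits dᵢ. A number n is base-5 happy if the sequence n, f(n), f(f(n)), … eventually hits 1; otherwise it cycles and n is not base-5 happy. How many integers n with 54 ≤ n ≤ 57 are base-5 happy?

54: 54 → 20 → 16 → 10 → 4 → 16  — not base-5 happy
55: 55 → 5 → 1  — base-5 happy
56: 56 → 6 → 2 → 4 → 16 → 10 → 4  — not base-5 happy
57: 57 → 9 → 17 → 13 → 13  — not base-5 happy
base-5 happy: 55

1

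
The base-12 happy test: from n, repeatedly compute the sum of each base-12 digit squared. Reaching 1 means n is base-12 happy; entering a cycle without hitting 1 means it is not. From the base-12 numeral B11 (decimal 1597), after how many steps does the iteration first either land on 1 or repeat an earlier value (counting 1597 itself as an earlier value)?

9

1597 = (11,1,1)_12 → 11² + 1² + 1² = 123
123 = (10,3)_12 → 10² + 3² = 109
109 = (9,1)_12 → 9² + 1² = 82
82 = (6,10)_12 → 6² + 10² = 136
136 = (11,4)_12 → 11² + 4² = 137
137 = (11,5)_12 → 11² + 5² = 146
146 = (1,0,2)_12 → 1² + 0² + 2² = 5
5 = (5)_12 → 5² = 25
25 = (2,1)_12 → 2² + 1² = 5  — 5 repeats.
That took 9 steps.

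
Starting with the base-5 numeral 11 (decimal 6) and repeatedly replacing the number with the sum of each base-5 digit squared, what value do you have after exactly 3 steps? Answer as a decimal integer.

6 = (1,1)_5 → 1² + 1² = 2
2 = (2)_5 → 2² = 4
4 = (4)_5 → 4² = 16

16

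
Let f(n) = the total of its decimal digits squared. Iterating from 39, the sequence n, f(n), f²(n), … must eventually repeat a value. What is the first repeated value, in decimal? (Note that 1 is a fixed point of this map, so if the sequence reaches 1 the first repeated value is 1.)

39 → 3² + 9² = 9 + 81 = 90
90 → 9² + 0² = 81 + 0 = 81
81 → 8² + 1² = 64 + 1 = 65
65 → 6² + 5² = 36 + 25 = 61
61 → 6² + 1² = 36 + 1 = 37
37 → 3² + 7² = 9 + 49 = 58
58 → 5² + 8² = 25 + 64 = 89
89 → 8² + 9² = 64 + 81 = 145
145 → 1² + 4² + 5² = 1 + 16 + 25 = 42
42 → 4² + 2² = 16 + 4 = 20
20 → 2² + 0² = 4 + 0 = 4
4 → 4² = 16
16 → 1² + 6² = 1 + 36 = 37  — 37 already appeared earlier.

37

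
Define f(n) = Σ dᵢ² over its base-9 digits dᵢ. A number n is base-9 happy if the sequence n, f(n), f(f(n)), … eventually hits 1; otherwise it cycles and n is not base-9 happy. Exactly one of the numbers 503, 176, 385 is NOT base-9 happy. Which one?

503: 503 → 101 → 9 → 1  — reaches 1 (base-9 happy)
176: 176 → 30 → 18 → 4 → 16 → 50 → 50  — repeats 50 (not base-9 happy)
385: 385 → 101 → 9 → 1  — reaches 1 (base-9 happy)

176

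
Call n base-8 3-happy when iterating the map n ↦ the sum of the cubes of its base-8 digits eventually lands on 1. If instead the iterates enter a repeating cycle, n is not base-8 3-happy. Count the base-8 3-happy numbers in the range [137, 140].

137: 137 → 10 → 9 → 2 → 8 → 1  — base-8 3-happy
138: 138 → 17 → 9 → 2 → 8 → 1  — base-8 3-happy
139: 139 → 36 → 128 → 8 → 1  — base-8 3-happy
140: 140 → 73 → 3 → 27 → 54 → 432 → 432  — not base-8 3-happy
base-8 3-happy: 137, 138, 139

3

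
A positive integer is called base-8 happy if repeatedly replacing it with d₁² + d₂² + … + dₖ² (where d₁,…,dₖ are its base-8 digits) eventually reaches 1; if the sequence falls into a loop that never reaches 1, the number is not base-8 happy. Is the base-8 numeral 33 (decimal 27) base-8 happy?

base-8 happy

27 = (3,3)_8 → 3² + 3² = 18
18 = (2,2)_8 → 2² + 2² = 8
8 = (1,0)_8 → 1² + 0² = 1  — reached 1.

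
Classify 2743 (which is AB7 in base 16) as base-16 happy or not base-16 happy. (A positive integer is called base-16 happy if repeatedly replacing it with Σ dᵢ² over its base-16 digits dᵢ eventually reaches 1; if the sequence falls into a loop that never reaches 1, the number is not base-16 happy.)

not base-16 happy

2743 = (10,11,7)_16 → 10² + 11² + 7² = 100 + 121 + 49 = 270
270 = (1,0,14)_16 → 1² + 0² + 14² = 1 + 0 + 196 = 197
197 = (12,5)_16 → 12² + 5² = 144 + 25 = 169
169 = (10,9)_16 → 10² + 9² = 100 + 81 = 181
181 = (11,5)_16 → 11² + 5² = 121 + 25 = 146
146 = (9,2)_16 → 9² + 2² = 81 + 4 = 85
85 = (5,5)_16 → 5² + 5² = 25 + 25 = 50
50 = (3,2)_16 → 3² + 2² = 9 + 4 = 13
13 = (13)_16 → 13² = 169  — 169 already seen; the sequence cycles without reaching 1.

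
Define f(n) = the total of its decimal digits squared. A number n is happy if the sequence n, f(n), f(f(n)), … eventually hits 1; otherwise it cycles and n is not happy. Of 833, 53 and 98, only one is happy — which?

833: 833 → 82 → 68 → 100 → 1  — reaches 1 (happy)
53: 53 → 34 → 25 → 29 → 85 → 89 → 145 → 42 → 20 → 4 → 16 → 37 → 58 → 89  — repeats 89 (not happy)
98: 98 → 145 → 42 → 20 → 4 → 16 → 37 → 58 → 89 → 145  — repeats 145 (not happy)

833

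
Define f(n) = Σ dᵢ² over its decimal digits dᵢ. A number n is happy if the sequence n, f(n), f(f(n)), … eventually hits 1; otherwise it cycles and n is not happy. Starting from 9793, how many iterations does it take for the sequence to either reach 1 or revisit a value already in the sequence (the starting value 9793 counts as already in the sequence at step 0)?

15

9793 → 9² + 7² + 9² + 3² = 220
220 → 2² + 2² + 0² = 8
8 → 8² = 64
64 → 6² + 4² = 52
52 → 5² + 2² = 29
29 → 2² + 9² = 85
85 → 8² + 5² = 89
89 → 8² + 9² = 145
145 → 1² + 4² + 5² = 42
42 → 4² + 2² = 20
20 → 2² + 0² = 4
4 → 4² = 16
16 → 1² + 6² = 37
37 → 3² + 7² = 58
58 → 5² + 8² = 89  — 89 repeats.
That took 15 steps.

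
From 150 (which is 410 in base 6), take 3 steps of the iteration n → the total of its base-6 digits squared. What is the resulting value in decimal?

150 = (4,1,0)_6 → 4² + 1² + 0² = 17
17 = (2,5)_6 → 2² + 5² = 29
29 = (4,5)_6 → 4² + 5² = 41

41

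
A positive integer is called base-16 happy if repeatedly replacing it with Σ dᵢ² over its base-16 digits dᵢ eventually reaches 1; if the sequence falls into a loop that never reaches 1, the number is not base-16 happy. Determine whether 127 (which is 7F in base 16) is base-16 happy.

base-16 happy

127 = (7,15)_16 → 7² + 15² = 49 + 225 = 274
274 = (1,1,2)_16 → 1² + 1² + 2² = 1 + 1 + 4 = 6
6 = (6)_16 → 6² = 36
36 = (2,4)_16 → 2² + 4² = 4 + 16 = 20
20 = (1,4)_16 → 1² + 4² = 1 + 16 = 17
17 = (1,1)_16 → 1² + 1² = 1 + 1 = 2
2 = (2)_16 → 2² = 4
4 = (4)_16 → 4² = 16
16 = (1,0)_16 → 1² + 0² = 1 + 0 = 1  — reached 1.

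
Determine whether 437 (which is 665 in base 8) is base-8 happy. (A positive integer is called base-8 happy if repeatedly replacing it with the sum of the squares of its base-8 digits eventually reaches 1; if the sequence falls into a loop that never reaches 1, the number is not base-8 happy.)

base-8 happy

437 = (6,6,5)_8 → 97
97 = (1,4,1)_8 → 18
18 = (2,2)_8 → 8
8 = (1,0)_8 → 1  — reached 1.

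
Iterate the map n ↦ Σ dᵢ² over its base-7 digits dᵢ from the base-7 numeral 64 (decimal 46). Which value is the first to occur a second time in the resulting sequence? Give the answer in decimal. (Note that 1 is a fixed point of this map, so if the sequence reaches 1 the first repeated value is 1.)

10

46 = (6,4)_7 → 6² + 4² = 52
52 = (1,0,3)_7 → 1² + 0² + 3² = 10
10 = (1,3)_7 → 1² + 3² = 10  — 10 already appeared earlier.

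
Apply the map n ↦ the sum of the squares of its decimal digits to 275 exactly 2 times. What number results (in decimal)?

275 → 2² + 7² + 5² = 78
78 → 7² + 8² = 113

113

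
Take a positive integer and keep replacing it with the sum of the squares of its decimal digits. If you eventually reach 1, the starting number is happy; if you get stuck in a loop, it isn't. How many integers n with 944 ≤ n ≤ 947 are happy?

1

944: 944 → 113 → 11 → 2 → 4 → 16 → 37 → 58 → 89 → 145 → 42 → 20 → 4  — not happy
945: 945 → 122 → 9 → 81 → 65 → 61 → 37 → 58 → 89 → 145 → 42 → 20 → 4 → 16 → 37  — not happy
946: 946 → 133 → 19 → 82 → 68 → 100 → 1  — happy
947: 947 → 146 → 53 → 34 → 25 → 29 → 85 → 89 → 145 → 42 → 20 → 4 → 16 → 37 → 58 → 89  — not happy
happy: 946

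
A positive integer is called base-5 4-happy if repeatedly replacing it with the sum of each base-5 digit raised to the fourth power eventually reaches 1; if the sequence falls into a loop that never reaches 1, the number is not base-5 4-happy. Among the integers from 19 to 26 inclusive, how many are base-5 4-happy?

19: 19 → 337 → 129 → 257 → 33 → 83 → 163 → 99 → 593 → 499 → 849 → 595 → 593  — not base-5 4-happy
20: 20 → 256 → 18 → 162 → 34 → 258 → 98 → 418 → 244 → 594 → 674 → 514 → 528 → 338 → 194 → 354 → 528  — not base-5 4-happy
21: 21 → 257 → 33 → 83 → 163 → 99 → 593 → 499 → 849 → 595 → 593  — not base-5 4-happy
22: 22 → 272 → 288 → 114 → 528 → 338 → 194 → 354 → 528  — not base-5 4-happy
23: 23 → 337 → 129 → 257 → 33 → 83 → 163 → 99 → 593 → 499 → 849 → 595 → 593  — not base-5 4-happy
24: 24 → 512 → 288 → 114 → 528 → 338 → 194 → 354 → 528  — not base-5 4-happy
25: 25 → 1  — base-5 4-happy
26: 26 → 2 → 16 → 82 → 98 → 418 → 244 → 594 → 674 → 514 → 528 → 338 → 194 → 354 → 528  — not base-5 4-happy
base-5 4-happy: 25

1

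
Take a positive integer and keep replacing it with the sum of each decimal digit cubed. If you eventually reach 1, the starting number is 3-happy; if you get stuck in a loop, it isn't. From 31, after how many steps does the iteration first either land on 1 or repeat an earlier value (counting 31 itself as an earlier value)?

6

31 → 28
28 → 520
520 → 133
133 → 55
55 → 250
250 → 133  — 133 repeats.
That took 6 steps.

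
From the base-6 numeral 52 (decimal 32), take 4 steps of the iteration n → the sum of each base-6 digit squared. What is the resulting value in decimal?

32 = (5,2)_6 → 5² + 2² = 25 + 4 = 29
29 = (4,5)_6 → 4² + 5² = 16 + 25 = 41
41 = (1,0,5)_6 → 1² + 0² + 5² = 1 + 0 + 25 = 26
26 = (4,2)_6 → 4² + 2² = 16 + 4 = 20

20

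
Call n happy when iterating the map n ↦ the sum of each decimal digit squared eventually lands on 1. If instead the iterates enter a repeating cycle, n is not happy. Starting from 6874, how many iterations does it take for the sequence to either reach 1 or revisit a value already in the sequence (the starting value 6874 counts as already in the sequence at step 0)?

6874 → 6² + 8² + 7² + 4² = 36 + 64 + 49 + 16 = 165
165 → 1² + 6² + 5² = 1 + 36 + 25 = 62
62 → 6² + 2² = 36 + 4 = 40
40 → 4² + 0² = 16 + 0 = 16
16 → 1² + 6² = 1 + 36 = 37
37 → 3² + 7² = 9 + 49 = 58
58 → 5² + 8² = 25 + 64 = 89
89 → 8² + 9² = 64 + 81 = 145
145 → 1² + 4² + 5² = 1 + 16 + 25 = 42
42 → 4² + 2² = 16 + 4 = 20
20 → 2² + 0² = 4 + 0 = 4
4 → 4² = 16  — 16 repeats.
That took 12 steps.

12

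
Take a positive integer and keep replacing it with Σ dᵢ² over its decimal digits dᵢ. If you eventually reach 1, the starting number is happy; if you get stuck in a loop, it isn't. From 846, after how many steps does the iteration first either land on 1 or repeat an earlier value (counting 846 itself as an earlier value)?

12

846 → 116
116 → 38
38 → 73
73 → 58
58 → 89
89 → 145
145 → 42
42 → 20
20 → 4
4 → 16
16 → 37
37 → 58  — 58 repeats.
That took 12 steps.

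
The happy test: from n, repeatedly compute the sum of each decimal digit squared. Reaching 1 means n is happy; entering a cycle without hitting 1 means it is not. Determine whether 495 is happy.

495 → 4² + 9² + 5² = 122
122 → 1² + 2² + 2² = 9
9 → 9² = 81
81 → 8² + 1² = 65
65 → 6² + 5² = 61
61 → 6² + 1² = 37
37 → 3² + 7² = 58
58 → 5² + 8² = 89
89 → 8² + 9² = 145
145 → 1² + 4² + 5² = 42
42 → 4² + 2² = 20
20 → 2² + 0² = 4
4 → 4² = 16
16 → 1² + 6² = 37  — 37 already seen; the sequence cycles without reaching 1.

not happy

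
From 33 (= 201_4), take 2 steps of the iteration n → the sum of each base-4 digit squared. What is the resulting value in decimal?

33 = (2,0,1)_4 → 2² + 0² + 1² = 4 + 0 + 1 = 5
5 = (1,1)_4 → 1² + 1² = 1 + 1 = 2

2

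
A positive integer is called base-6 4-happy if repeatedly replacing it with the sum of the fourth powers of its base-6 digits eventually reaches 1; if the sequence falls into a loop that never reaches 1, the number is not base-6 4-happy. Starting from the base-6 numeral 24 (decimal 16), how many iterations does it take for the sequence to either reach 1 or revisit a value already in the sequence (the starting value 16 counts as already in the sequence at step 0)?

16 = (2,4)_6 → 272
272 = (1,1,3,2)_6 → 99
99 = (2,4,3)_6 → 353
353 = (1,3,4,5)_6 → 963
963 = (4,2,4,3)_6 → 609
609 = (2,4,5,3)_6 → 978
978 = (4,3,1,0)_6 → 338
338 = (1,3,2,2)_6 → 114
114 = (3,1,0)_6 → 82
82 = (2,1,4)_6 → 273
273 = (1,1,3,3)_6 → 164
164 = (4,3,2)_6 → 353  — 353 repeats.
That took 12 steps.

12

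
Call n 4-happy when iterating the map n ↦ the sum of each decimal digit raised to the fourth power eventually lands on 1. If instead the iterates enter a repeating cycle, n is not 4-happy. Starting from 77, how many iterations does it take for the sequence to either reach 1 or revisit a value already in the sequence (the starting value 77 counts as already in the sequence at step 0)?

13

77 → 7⁴ + 7⁴ = 2401 + 2401 = 4802
4802 → 4⁴ + 8⁴ + 0⁴ + 2⁴ = 256 + 4096 + 0 + 16 = 4368
4368 → 4⁴ + 3⁴ + 6⁴ + 8⁴ = 256 + 81 + 1296 + 4096 = 5729
5729 → 5⁴ + 7⁴ + 2⁴ + 9⁴ = 625 + 2401 + 16 + 6561 = 9603
9603 → 9⁴ + 6⁴ + 0⁴ + 3⁴ = 6561 + 1296 + 0 + 81 = 7938
7938 → 7⁴ + 9⁴ + 3⁴ + 8⁴ = 2401 + 6561 + 81 + 4096 = 13139
13139 → 1⁴ + 3⁴ + 1⁴ + 3⁴ + 9⁴ = 1 + 81 + 1 + 81 + 6561 = 6725
6725 → 6⁴ + 7⁴ + 2⁴ + 5⁴ = 1296 + 2401 + 16 + 625 = 4338
4338 → 4⁴ + 3⁴ + 3⁴ + 8⁴ = 256 + 81 + 81 + 4096 = 4514
4514 → 4⁴ + 5⁴ + 1⁴ + 4⁴ = 256 + 625 + 1 + 256 = 1138
1138 → 1⁴ + 1⁴ + 3⁴ + 8⁴ = 1 + 1 + 81 + 4096 = 4179
4179 → 4⁴ + 1⁴ + 7⁴ + 9⁴ = 256 + 1 + 2401 + 6561 = 9219
9219 → 9⁴ + 2⁴ + 1⁴ + 9⁴ = 6561 + 16 + 1 + 6561 = 13139  — 13139 repeats.
That took 13 steps.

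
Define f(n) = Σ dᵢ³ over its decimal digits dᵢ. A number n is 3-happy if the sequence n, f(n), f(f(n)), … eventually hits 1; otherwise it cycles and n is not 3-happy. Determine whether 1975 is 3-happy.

3-happy

1975 → 1³ + 9³ + 7³ + 5³ = 1198
1198 → 1³ + 1³ + 9³ + 8³ = 1243
1243 → 1³ + 2³ + 4³ + 3³ = 100
100 → 1³ + 0³ + 0³ = 1  — reached 1.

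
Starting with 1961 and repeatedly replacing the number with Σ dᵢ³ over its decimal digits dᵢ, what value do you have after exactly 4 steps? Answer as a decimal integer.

197

1961 → 1³ + 9³ + 6³ + 1³ = 1 + 729 + 216 + 1 = 947
947 → 9³ + 4³ + 7³ = 729 + 64 + 343 = 1136
1136 → 1³ + 1³ + 3³ + 6³ = 1 + 1 + 27 + 216 = 245
245 → 2³ + 4³ + 5³ = 8 + 64 + 125 = 197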